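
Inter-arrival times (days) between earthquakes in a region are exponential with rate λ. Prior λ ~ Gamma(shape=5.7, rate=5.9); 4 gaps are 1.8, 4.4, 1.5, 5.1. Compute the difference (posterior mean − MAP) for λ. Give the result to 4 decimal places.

Σ times = 12.8. Posterior: Gamma(shape = 5.7+4 = 9.7, rate = 5.9+12.8 = 18.7).
Mode = (α−1)/β = 8.7/18.7 = 0.4652.
Mean = α/β = 9.7/18.7 = 0.5187.
Difference = 0.5187 − 0.4652 = 0.0535.

0.0535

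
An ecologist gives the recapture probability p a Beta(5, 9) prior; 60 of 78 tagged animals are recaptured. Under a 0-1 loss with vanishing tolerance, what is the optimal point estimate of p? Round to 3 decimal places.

Posterior: Beta(5+60, 9+18) = Beta(65, 27).
Mode = (65−1)/(65+27−2) = 64/90 = 0.711.
Mean = 65/(65+27) = 65/92 = 0.707.
This is the posterior mode — the MAP estimate.

0.711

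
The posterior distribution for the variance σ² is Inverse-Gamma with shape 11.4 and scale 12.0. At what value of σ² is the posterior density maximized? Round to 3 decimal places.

0.968

Mode = β/(α+1) = 12.0/12.4 = 0.968.
Mean = β/(α−1) = 12.0/10.4 = 1.154.
This is the posterior mode — the MAP estimate.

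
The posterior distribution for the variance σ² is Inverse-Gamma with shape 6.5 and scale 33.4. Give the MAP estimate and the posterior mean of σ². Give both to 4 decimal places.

Mode = β/(α+1) = 33.4/7.5 = 4.4533.
Mean = β/(α−1) = 33.4/5.5 = 6.0727.

MAP: 4.4533. Posterior mean: 6.0727.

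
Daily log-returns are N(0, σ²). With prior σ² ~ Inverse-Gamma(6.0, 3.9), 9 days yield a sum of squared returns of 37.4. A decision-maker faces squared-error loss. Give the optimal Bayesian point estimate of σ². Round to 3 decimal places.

Posterior: Inverse-Gamma(shape = 6.0+9/2 = 10.5, scale = 3.9+37.4/2 = 22.6).
Mode = β/(α+1) = 22.6/11.5 = 1.965.
Mean = β/(α−1) = 22.6/9.5 = 2.379.
Squared-error loss ⇒ the optimal estimator is the posterior mean.

2.379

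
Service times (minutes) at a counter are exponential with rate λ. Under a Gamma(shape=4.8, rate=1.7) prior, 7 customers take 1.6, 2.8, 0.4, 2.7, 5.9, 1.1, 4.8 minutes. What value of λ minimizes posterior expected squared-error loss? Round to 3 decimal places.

0.562

Σ times = 19.3. Posterior: Gamma(shape = 4.8+7 = 11.8, rate = 1.7+19.3 = 21.0).
Mode = (α−1)/β = 10.8/21.0 = 0.514.
Mean = α/β = 11.8/21.0 = 0.562.
Squared-error loss ⇒ the optimal estimator is the posterior mean.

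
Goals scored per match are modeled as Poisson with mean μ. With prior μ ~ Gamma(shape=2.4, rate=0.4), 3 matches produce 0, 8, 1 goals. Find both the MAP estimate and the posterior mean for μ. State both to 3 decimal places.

Σ counts = 9. Posterior: Gamma(shape = 2.4+9 = 11.4, rate = 0.4+3 = 3.4).
Mode = (α−1)/β = 10.4/3.4 = 3.059.
Mean = α/β = 11.4/3.4 = 3.353.

μ_MAP = 3.059, E[μ|data] = 3.353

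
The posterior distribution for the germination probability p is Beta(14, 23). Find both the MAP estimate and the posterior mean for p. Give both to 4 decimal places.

Mode = (14−1)/(14+23−2) = 13/35 = 0.3714.
Mean = 14/(14+23) = 14/37 = 0.3784.
Right-skewed posterior ⇒ mode < mean.

MAP = 0.3714; posterior mean = 0.3784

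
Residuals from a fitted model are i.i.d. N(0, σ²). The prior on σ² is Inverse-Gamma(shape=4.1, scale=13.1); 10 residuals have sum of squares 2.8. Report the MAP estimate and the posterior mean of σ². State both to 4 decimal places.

Posterior: Inverse-Gamma(shape = 4.1+10/2 = 9.1, scale = 13.1+2.8/2 = 14.5).
Mode = β/(α+1) = 14.5/10.1 = 1.4356.
Mean = β/(α−1) = 14.5/8.1 = 1.7901.

MAP estimate = 1.4356, posterior mean = 1.7901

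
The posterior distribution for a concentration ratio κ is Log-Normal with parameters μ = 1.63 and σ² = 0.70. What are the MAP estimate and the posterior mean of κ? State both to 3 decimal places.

MAP: 2.535. Posterior mean: 7.243.

Mode = exp(μ − σ²) = exp(0.93) = 2.535.
Mean = exp(μ + σ²/2) = exp(1.980) = 7.243.
The mean is pulled above the mode by the posterior's right skew.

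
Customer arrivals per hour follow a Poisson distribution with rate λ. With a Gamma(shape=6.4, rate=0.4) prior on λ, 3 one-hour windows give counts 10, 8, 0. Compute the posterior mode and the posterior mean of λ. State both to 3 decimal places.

Σ counts = 18. Posterior: Gamma(shape = 6.4+18 = 24.4, rate = 0.4+3 = 3.4).
Mode = (α−1)/β = 23.4/3.4 = 6.882.
Mean = α/β = 24.4/3.4 = 7.176.

MAP = 6.882, posterior mean = 7.176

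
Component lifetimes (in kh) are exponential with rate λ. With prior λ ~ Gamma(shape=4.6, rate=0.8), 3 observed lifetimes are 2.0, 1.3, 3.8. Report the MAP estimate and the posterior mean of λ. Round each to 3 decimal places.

MAP estimate = 0.835, posterior mean = 0.962

Σ times = 7.1. Posterior: Gamma(shape = 4.6+3 = 7.6, rate = 0.8+7.1 = 7.9).
Mode = (α−1)/β = 6.6/7.9 = 0.835.
Mean = α/β = 7.6/7.9 = 0.962.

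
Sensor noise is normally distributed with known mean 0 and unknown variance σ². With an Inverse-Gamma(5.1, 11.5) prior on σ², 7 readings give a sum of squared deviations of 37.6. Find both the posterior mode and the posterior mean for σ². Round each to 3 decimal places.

MAP: 3.156. Posterior mean: 3.987.

Posterior: Inverse-Gamma(shape = 5.1+7/2 = 8.6, scale = 11.5+37.6/2 = 30.3).
Mode = β/(α+1) = 30.3/9.6 = 3.156.
Mean = β/(α−1) = 30.3/7.6 = 3.987.
The mean is pulled above the mode by the posterior's right skew.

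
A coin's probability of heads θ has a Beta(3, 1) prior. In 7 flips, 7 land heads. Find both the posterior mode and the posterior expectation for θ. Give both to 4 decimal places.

MAP = 1.0000; posterior mean = 0.9091

Posterior: Beta(3+7, 1+0) = Beta(10, 1).
Since β = 1 ≤ 1 and α > 1, the Beta density is monotone increasing on [0,1]; the mode is at 1.
Mean = 10/(10+1) = 0.9091.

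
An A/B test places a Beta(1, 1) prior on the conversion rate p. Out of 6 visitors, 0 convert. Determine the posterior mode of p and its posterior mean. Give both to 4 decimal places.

MAP = 0.0000, posterior mean = 0.1250

Posterior: Beta(1+0, 1+6) = Beta(1, 7).
Since α = 1 ≤ 1 and β > 1, the Beta density is monotone decreasing on [0,1]; the mode is at 0.
Mean = 1/(1+7) = 0.1250.
Right-skewed posterior ⇒ mode < mean.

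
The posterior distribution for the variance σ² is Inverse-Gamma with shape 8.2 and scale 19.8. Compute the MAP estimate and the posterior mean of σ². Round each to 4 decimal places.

MAP: 2.1522. Posterior mean: 2.7500.

Mode = β/(α+1) = 19.8/9.2 = 2.1522.
Mean = β/(α−1) = 19.8/7.2 = 2.7500.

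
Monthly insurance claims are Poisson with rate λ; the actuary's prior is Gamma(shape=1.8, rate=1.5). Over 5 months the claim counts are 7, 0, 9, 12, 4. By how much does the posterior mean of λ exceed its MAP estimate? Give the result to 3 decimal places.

0.154

Σ counts = 32. Posterior: Gamma(shape = 1.8+32 = 33.8, rate = 1.5+5 = 6.5).
Mode = (α−1)/β = 32.8/6.5 = 5.046.
Mean = α/β = 33.8/6.5 = 5.200.
Difference = 5.200 − 5.046 = 0.154.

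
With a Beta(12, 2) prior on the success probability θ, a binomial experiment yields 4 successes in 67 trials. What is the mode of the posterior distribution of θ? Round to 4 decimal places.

Posterior: Beta(12+4, 2+63) = Beta(16, 65).
Mode = (16−1)/(16+65−2) = 15/79 = 0.1899.
Mean = 16/(16+65) = 16/81 = 0.1975.
This is the posterior mode — the MAP estimate.

0.1899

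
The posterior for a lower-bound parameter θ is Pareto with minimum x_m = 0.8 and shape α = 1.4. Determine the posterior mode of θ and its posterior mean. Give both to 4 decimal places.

posterior mode = 0.8000, posterior mean = 2.8000

The Pareto density is strictly decreasing on [x_m, ∞), so the mode is x_m = 0.8000.
Mean = α·x_m/(α−1) = 1.4·0.8/0.4 = 2.8000.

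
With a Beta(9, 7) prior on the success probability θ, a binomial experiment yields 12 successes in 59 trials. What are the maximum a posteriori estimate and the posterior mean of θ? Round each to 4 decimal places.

Posterior: Beta(9+12, 7+47) = Beta(21, 54).
Mode = (21−1)/(21+54−2) = 20/73 = 0.2740.
Mean = 21/(21+54) = 21/75 = 0.2800.

MAP: 0.2740. Posterior mean: 0.2800.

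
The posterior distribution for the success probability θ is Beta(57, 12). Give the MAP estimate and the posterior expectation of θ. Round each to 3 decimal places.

Mode = (57−1)/(57+12−2) = 56/67 = 0.836.
Mean = 57/(57+12) = 57/69 = 0.826.

MAP = 0.836; posterior mean = 0.826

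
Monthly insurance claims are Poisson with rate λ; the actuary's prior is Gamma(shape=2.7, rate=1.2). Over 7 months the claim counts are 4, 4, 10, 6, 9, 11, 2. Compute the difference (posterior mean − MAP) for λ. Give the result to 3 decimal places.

Σ counts = 46. Posterior: Gamma(shape = 2.7+46 = 48.7, rate = 1.2+7 = 8.2).
Mode = (α−1)/β = 47.7/8.2 = 5.817.
Mean = α/β = 48.7/8.2 = 5.939.
Difference = 5.939 − 5.817 = 0.122.
Mean > mode: the posterior has a right tail.

0.122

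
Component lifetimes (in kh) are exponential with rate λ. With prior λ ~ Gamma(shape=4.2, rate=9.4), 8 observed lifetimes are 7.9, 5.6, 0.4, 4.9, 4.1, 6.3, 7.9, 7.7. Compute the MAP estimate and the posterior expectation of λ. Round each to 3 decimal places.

Σ times = 44.8. Posterior: Gamma(shape = 4.2+8 = 12.2, rate = 9.4+44.8 = 54.2).
Mode = (α−1)/β = 11.2/54.2 = 0.207.
Mean = α/β = 12.2/54.2 = 0.225.
Mean > mode: the posterior has a right tail.

MAP = 0.207; posterior mean = 0.225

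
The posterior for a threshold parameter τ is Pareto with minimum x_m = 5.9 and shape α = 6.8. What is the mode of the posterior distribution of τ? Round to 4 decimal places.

5.9000

The Pareto density is strictly decreasing on [x_m, ∞), so the mode is x_m = 5.9000.
Mean = α·x_m/(α−1) = 6.8·5.9/5.8 = 6.9172.
This is the posterior mode — the MAP estimate.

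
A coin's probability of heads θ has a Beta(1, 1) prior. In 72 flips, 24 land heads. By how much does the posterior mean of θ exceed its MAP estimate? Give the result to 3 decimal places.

0.005

Posterior: Beta(1+24, 1+48) = Beta(25, 49).
Mode = (25−1)/(25+49−2) = 24/72 = 0.333.
With a flat prior the MAP equals the MLE, 24/72.
Mean = 25/(25+49) = 25/74 = 0.338.
Difference = 0.338 − 0.333 = 0.005.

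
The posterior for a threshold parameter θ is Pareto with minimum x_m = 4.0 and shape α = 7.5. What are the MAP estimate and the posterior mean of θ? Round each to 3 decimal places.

The Pareto density is strictly decreasing on [x_m, ∞), so the mode is x_m = 4.000.
Mean = α·x_m/(α−1) = 7.5·4.0/6.5 = 4.615.

θ_MAP = 4.000, E[θ|data] = 4.615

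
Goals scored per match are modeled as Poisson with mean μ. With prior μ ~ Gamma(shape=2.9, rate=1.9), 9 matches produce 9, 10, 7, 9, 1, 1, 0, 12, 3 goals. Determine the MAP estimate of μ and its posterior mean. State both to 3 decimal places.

MAP: 4.945. Posterior mean: 5.037.

Σ counts = 52. Posterior: Gamma(shape = 2.9+52 = 54.9, rate = 1.9+9 = 10.9).
Mode = (α−1)/β = 53.9/10.9 = 4.945.
Mean = α/β = 54.9/10.9 = 5.037.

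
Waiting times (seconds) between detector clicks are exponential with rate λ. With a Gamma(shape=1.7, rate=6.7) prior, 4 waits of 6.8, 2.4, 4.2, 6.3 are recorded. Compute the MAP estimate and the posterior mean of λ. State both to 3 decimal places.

Σ times = 19.7. Posterior: Gamma(shape = 1.7+4 = 5.7, rate = 6.7+19.7 = 26.4).
Mode = (α−1)/β = 4.7/26.4 = 0.178.
Mean = α/β = 5.7/26.4 = 0.216.

MAP = 0.178, posterior mean = 0.216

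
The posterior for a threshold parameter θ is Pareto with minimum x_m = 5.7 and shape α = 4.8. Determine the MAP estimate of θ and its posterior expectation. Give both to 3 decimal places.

The Pareto density is strictly decreasing on [x_m, ∞), so the mode is x_m = 5.700.
Mean = α·x_m/(α−1) = 4.8·5.7/3.8 = 7.200.

MAP = 5.700; posterior mean = 7.200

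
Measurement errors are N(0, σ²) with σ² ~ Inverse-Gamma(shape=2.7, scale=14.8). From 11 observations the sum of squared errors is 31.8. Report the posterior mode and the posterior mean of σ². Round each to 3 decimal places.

σ²_MAP = 3.337, E[σ²|data] = 4.264

Posterior: Inverse-Gamma(shape = 2.7+11/2 = 8.2, scale = 14.8+31.8/2 = 30.7).
Mode = β/(α+1) = 30.7/9.2 = 3.337.
Mean = β/(α−1) = 30.7/7.2 = 4.264.
Mean > mode: the posterior has a right tail.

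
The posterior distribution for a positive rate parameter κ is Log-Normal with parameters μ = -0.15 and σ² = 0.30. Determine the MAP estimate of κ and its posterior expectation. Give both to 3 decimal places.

κ_MAP = 0.638, E[κ|data] = 1.000

Mode = exp(μ − σ²) = exp(-0.45) = 0.638.
Mean = exp(μ + σ²/2) = exp(0.000) = 1.000.
Mean > mode: the posterior has a right tail.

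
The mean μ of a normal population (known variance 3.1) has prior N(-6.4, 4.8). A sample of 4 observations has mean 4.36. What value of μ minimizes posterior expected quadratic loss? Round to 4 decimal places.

Posterior for μ is Normal. Precision-weighted mean: (1/4.8·-6.4 + 4/3.1·4.36) / (1/4.8 + 4/3.1) = 2.8642.
A Normal posterior is symmetric, so mode = mean.
Quadratic loss ⇒ the optimal estimator is the posterior mean.

2.8642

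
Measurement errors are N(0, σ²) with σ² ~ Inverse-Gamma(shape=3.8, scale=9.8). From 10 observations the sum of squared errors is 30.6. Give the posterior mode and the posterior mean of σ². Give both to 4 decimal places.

posterior mode = 2.5612, posterior mean = 3.2179

Posterior: Inverse-Gamma(shape = 3.8+10/2 = 8.8, scale = 9.8+30.6/2 = 25.1).
Mode = β/(α+1) = 25.1/9.8 = 2.5612.
Mean = β/(α−1) = 25.1/7.8 = 3.2179.
The posterior is right-skewed, so the mean exceeds the mode.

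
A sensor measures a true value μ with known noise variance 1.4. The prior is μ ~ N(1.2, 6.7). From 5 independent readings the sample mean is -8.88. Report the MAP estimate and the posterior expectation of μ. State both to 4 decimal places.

MAP estimate = -8.4756, posterior expectation = -8.4756

Posterior for μ is Normal. Precision-weighted mean: (1/6.7·1.2 + 5/1.4·-8.88) / (1/6.7 + 5/1.4) = -8.4756.
A Normal posterior is symmetric, so mode = mean.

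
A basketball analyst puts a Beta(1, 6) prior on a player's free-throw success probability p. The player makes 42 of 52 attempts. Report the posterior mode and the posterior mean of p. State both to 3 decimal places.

MAP = 0.737; posterior mean = 0.729

Posterior: Beta(1+42, 6+10) = Beta(43, 16).
Mode = (43−1)/(43+16−2) = 42/57 = 0.737.
Mean = 43/(43+16) = 43/59 = 0.729.
The posterior is left-skewed, so the mode exceeds the mean.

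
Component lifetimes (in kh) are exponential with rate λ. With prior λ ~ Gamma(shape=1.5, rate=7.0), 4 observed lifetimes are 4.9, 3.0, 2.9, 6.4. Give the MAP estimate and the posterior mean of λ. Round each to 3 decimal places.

Σ times = 17.2. Posterior: Gamma(shape = 1.5+4 = 5.5, rate = 7.0+17.2 = 24.2).
Mode = (α−1)/β = 4.5/24.2 = 0.186.
Mean = α/β = 5.5/24.2 = 0.227.
Mean > mode: the posterior has a right tail.

MAP = 0.186; posterior mean = 0.227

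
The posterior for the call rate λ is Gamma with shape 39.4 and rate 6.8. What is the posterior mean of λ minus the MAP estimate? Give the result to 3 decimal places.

Mode = (α−1)/β = 38.4/6.8 = 5.647.
Mean = α/β = 39.4/6.8 = 5.794.
Difference = 5.794 − 5.647 = 0.147.
Mean > mode: the posterior has a right tail.

0.147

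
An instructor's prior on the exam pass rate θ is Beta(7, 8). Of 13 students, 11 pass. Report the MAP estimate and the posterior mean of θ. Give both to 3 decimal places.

Posterior: Beta(7+11, 8+2) = Beta(18, 10).
Mode = (18−1)/(18+10−2) = 17/26 = 0.654.
Mean = 18/(18+10) = 18/28 = 0.643.

θ_MAP = 0.654, E[θ|data] = 0.643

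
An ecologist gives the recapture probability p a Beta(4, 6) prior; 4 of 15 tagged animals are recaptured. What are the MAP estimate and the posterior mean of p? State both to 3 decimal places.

MAP: 0.304. Posterior mean: 0.320.

Posterior: Beta(4+4, 6+11) = Beta(8, 17).
Mode = (8−1)/(8+17−2) = 7/23 = 0.304.
Mean = 8/(8+17) = 8/25 = 0.320.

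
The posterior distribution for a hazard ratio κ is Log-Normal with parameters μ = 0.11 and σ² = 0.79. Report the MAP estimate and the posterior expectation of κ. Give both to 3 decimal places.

Mode = exp(μ − σ²) = exp(-0.68) = 0.507.
Mean = exp(μ + σ²/2) = exp(0.505) = 1.657.

κ_MAP = 0.507, E[κ|data] = 1.657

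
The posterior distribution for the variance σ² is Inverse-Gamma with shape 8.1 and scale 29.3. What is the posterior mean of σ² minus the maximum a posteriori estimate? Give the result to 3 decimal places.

Mode = β/(α+1) = 29.3/9.1 = 3.220.
Mean = β/(α−1) = 29.3/7.1 = 4.127.
Difference = 4.127 − 3.220 = 0.907.
The posterior is right-skewed, so the mean exceeds the mode.

0.907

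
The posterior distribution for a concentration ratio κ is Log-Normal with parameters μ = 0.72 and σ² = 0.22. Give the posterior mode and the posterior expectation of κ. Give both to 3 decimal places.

MAP: 1.649. Posterior mean: 2.293.

Mode = exp(μ − σ²) = exp(0.50) = 1.649.
Mean = exp(μ + σ²/2) = exp(0.830) = 2.293.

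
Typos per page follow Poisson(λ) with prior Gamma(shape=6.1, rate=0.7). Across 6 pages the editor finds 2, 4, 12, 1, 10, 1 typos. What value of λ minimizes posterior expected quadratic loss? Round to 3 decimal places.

5.388

Σ counts = 30. Posterior: Gamma(shape = 6.1+30 = 36.1, rate = 0.7+6 = 6.7).
Mode = (α−1)/β = 35.1/6.7 = 5.239.
Mean = α/β = 36.1/6.7 = 5.388.
Quadratic loss ⇒ the optimal estimator is the posterior mean.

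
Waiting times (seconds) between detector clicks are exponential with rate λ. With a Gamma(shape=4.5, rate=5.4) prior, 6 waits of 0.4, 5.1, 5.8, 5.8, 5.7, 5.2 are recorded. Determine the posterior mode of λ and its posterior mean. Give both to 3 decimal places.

MAP = 0.284, posterior mean = 0.314

Σ times = 28.0. Posterior: Gamma(shape = 4.5+6 = 10.5, rate = 5.4+28.0 = 33.4).
Mode = (α−1)/β = 9.5/33.4 = 0.284.
Mean = α/β = 10.5/33.4 = 0.314.
Right-skewed posterior ⇒ mode < mean.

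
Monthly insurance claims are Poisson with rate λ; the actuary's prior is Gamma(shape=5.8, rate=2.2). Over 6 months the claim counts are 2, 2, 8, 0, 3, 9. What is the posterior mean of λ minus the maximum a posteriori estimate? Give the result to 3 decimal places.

0.122

Σ counts = 24. Posterior: Gamma(shape = 5.8+24 = 29.8, rate = 2.2+6 = 8.2).
Mode = (α−1)/β = 28.8/8.2 = 3.512.
Mean = α/β = 29.8/8.2 = 3.634.
Difference = 3.634 − 3.512 = 0.122.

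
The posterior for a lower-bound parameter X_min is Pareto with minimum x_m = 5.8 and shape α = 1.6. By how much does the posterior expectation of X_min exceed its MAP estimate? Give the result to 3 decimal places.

9.667

The Pareto density is strictly decreasing on [x_m, ∞), so the mode is x_m = 5.800.
Mean = α·x_m/(α−1) = 1.6·5.8/0.6 = 15.467.
Difference = 15.467 − 5.800 = 9.667.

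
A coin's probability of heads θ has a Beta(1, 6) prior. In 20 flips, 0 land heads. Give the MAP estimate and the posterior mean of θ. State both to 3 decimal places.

MAP = 0.000, posterior mean = 0.037

Posterior: Beta(1+0, 6+20) = Beta(1, 26).
Since α = 1 ≤ 1 and β > 1, the Beta density is monotone decreasing on [0,1]; the mode is at 0.
Mean = 1/(1+26) = 0.037.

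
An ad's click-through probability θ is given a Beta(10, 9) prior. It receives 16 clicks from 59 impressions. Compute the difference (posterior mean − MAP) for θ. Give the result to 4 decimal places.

0.0044

Posterior: Beta(10+16, 9+43) = Beta(26, 52).
Mode = (26−1)/(26+52−2) = 25/76 = 0.3289.
Mean = 26/(26+52) = 26/78 = 0.3333.
Difference = 0.3333 − 0.3289 = 0.0044.
The posterior is right-skewed, so the mean exceeds the mode.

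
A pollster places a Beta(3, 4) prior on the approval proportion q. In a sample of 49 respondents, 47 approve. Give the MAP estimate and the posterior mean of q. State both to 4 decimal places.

q_MAP = 0.9074, E[q|data] = 0.8929

Posterior: Beta(3+47, 4+2) = Beta(50, 6).
Mode = (50−1)/(50+6−2) = 49/54 = 0.9074.
Mean = 50/(50+6) = 50/56 = 0.8929.
The posterior is left-skewed, so the mode exceeds the mean.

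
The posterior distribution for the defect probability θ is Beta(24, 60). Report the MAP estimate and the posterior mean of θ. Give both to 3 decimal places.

Mode = (24−1)/(24+60−2) = 23/82 = 0.280.
Mean = 24/(24+60) = 24/84 = 0.286.

MAP: 0.280. Posterior mean: 0.286.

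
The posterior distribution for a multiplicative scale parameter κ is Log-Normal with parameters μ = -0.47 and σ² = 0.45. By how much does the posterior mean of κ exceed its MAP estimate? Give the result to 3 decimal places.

Mode = exp(μ − σ²) = exp(-0.92) = 0.399.
Mean = exp(μ + σ²/2) = exp(-0.245) = 0.783.
Difference = 0.783 − 0.399 = 0.384.

0.384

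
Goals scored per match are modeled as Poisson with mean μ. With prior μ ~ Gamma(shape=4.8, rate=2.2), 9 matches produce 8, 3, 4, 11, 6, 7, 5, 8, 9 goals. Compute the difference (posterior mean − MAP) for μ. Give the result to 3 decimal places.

Σ counts = 61. Posterior: Gamma(shape = 4.8+61 = 65.8, rate = 2.2+9 = 11.2).
Mode = (α−1)/β = 64.8/11.2 = 5.786.
Mean = α/β = 65.8/11.2 = 5.875.
Difference = 5.875 − 5.786 = 0.089.
The mean is pulled above the mode by the posterior's right skew.

0.089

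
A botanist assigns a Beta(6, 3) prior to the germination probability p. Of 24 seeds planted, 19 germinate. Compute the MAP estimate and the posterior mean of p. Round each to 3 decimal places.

Posterior: Beta(6+19, 3+5) = Beta(25, 8).
Mode = (25−1)/(25+8−2) = 24/31 = 0.774.
Mean = 25/(25+8) = 25/33 = 0.758.
Mode > mean: the posterior has a left tail.

MAP = 0.774; posterior mean = 0.758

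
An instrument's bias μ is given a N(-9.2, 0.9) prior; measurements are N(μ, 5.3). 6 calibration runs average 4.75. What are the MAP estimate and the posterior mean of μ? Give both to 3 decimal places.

Posterior for μ is Normal. Precision-weighted mean: (1/0.9·-9.2 + 6/5.3·4.75) / (1/0.9 + 6/5.3) = -2.160.
A Normal posterior is symmetric, so mode = mean.

MAP = -2.160, posterior mean = -2.160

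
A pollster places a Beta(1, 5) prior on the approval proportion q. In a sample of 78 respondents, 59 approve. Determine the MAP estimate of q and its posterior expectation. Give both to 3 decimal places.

MAP estimate = 0.720, posterior expectation = 0.714

Posterior: Beta(1+59, 5+19) = Beta(60, 24).
Mode = (60−1)/(60+24−2) = 59/82 = 0.720.
Mean = 60/(60+24) = 60/84 = 0.714.
The mean is pulled below the mode by the posterior's left skew.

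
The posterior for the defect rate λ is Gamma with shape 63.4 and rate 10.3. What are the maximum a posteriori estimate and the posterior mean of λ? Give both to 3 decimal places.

MAP = 6.058; posterior mean = 6.155

Mode = (α−1)/β = 62.4/10.3 = 6.058.
Mean = α/β = 63.4/10.3 = 6.155.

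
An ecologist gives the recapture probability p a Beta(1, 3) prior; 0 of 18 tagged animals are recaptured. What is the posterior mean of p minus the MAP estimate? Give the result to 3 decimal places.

Posterior: Beta(1+0, 3+18) = Beta(1, 21).
Since α = 1 ≤ 1 and β > 1, the Beta density is monotone decreasing on [0,1]; the mode is at 0.
Mean = 1/(1+21) = 0.045.
Difference = 0.045 − 0.000 = 0.045.

0.045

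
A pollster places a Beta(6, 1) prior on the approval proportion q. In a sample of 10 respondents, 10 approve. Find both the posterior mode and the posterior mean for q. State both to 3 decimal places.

Posterior: Beta(6+10, 1+0) = Beta(16, 1).
Since β = 1 ≤ 1 and α > 1, the Beta density is monotone increasing on [0,1]; the mode is at 1.
Mean = 16/(16+1) = 0.941.

MAP = 1.000; posterior mean = 0.941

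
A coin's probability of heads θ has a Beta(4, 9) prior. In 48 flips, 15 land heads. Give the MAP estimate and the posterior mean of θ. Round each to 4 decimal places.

MAP: 0.3051. Posterior mean: 0.3115.

Posterior: Beta(4+15, 9+33) = Beta(19, 42).
Mode = (19−1)/(19+42−2) = 18/59 = 0.3051.
Mean = 19/(19+42) = 19/61 = 0.3115.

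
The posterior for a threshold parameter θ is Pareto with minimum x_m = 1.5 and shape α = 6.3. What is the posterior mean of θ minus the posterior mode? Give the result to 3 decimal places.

0.283

The Pareto density is strictly decreasing on [x_m, ∞), so the mode is x_m = 1.500.
Mean = α·x_m/(α−1) = 6.3·1.5/5.3 = 1.783.
Difference = 1.783 − 1.500 = 0.283.
The posterior is right-skewed, so the mean exceeds the mode.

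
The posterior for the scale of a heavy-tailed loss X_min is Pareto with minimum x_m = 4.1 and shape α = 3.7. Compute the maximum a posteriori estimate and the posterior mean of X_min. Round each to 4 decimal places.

The Pareto density is strictly decreasing on [x_m, ∞), so the mode is x_m = 4.1000.
Mean = α·x_m/(α−1) = 3.7·4.1/2.7 = 5.6185.

MAP: 4.1000. Posterior mean: 5.6185.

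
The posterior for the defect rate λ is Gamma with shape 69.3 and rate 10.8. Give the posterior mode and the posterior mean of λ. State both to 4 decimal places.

MAP = 6.3241, posterior mean = 6.4167

Mode = (α−1)/β = 68.3/10.8 = 6.3241.
Mean = α/β = 69.3/10.8 = 6.4167.
The posterior is right-skewed, so the mean exceeds the mode.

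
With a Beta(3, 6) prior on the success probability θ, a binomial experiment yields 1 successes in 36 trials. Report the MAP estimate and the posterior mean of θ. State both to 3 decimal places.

Posterior: Beta(3+1, 6+35) = Beta(4, 41).
Mode = (4−1)/(4+41−2) = 3/43 = 0.070.
Mean = 4/(4+41) = 4/45 = 0.089.
Right-skewed posterior ⇒ mode < mean.

MAP = 0.070, posterior mean = 0.089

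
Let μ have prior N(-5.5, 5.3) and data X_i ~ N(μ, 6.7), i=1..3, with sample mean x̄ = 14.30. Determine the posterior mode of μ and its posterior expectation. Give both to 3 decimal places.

μ_MAP = 8.430, E[μ|data] = 8.430

Posterior for μ is Normal. Precision-weighted mean: (1/5.3·-5.5 + 3/6.7·14.30) / (1/5.3 + 3/6.7) = 8.430.
A Normal posterior is symmetric, so mode = mean.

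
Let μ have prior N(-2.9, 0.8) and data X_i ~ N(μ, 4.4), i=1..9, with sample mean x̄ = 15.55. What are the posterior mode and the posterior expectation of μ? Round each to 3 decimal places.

Posterior for μ is Normal. Precision-weighted mean: (1/0.8·-2.9 + 9/4.4·15.55) / (1/0.8 + 9/4.4) = 8.552.
A Normal posterior is symmetric, so mode = mean.

μ_MAP = 8.552, E[μ|data] = 8.552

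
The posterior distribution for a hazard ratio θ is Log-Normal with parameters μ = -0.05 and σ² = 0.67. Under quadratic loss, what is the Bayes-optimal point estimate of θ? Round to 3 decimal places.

1.330

Mode = exp(μ − σ²) = exp(-0.72) = 0.487.
Mean = exp(μ + σ²/2) = exp(0.285) = 1.330.
Quadratic loss ⇒ the optimal estimator is the posterior mean.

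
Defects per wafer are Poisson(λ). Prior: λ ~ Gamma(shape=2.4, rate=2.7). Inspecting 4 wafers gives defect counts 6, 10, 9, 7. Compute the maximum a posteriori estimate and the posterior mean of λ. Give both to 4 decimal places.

Σ counts = 32. Posterior: Gamma(shape = 2.4+32 = 34.4, rate = 2.7+4 = 6.7).
Mode = (α−1)/β = 33.4/6.7 = 4.9851.
Mean = α/β = 34.4/6.7 = 5.1343.
Right-skewed posterior ⇒ mode < mean.

maximum a posteriori estimate = 4.9851, posterior mean = 5.1343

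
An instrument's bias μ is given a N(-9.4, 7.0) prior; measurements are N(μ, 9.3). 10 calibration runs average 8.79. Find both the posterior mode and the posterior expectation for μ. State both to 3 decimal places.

Posterior for μ is Normal. Precision-weighted mean: (1/7.0·-9.4 + 10/9.3·8.79) / (1/7.0 + 10/9.3) = 6.657.
A Normal posterior is symmetric, so mode = mean.

μ_MAP = 6.657, E[μ|data] = 6.657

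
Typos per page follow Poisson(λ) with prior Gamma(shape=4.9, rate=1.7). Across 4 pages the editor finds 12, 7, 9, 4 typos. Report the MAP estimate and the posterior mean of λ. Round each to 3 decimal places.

MAP = 6.298; posterior mean = 6.474

Σ counts = 32. Posterior: Gamma(shape = 4.9+32 = 36.9, rate = 1.7+4 = 5.7).
Mode = (α−1)/β = 35.9/5.7 = 6.298.
Mean = α/β = 36.9/5.7 = 6.474.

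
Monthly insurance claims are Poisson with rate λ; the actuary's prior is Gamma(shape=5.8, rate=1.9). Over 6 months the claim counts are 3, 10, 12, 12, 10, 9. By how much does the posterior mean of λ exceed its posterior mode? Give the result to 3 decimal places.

Σ counts = 56. Posterior: Gamma(shape = 5.8+56 = 61.8, rate = 1.9+6 = 7.9).
Mode = (α−1)/β = 60.8/7.9 = 7.696.
Mean = α/β = 61.8/7.9 = 7.823.
Difference = 7.823 − 7.696 = 0.127.

0.127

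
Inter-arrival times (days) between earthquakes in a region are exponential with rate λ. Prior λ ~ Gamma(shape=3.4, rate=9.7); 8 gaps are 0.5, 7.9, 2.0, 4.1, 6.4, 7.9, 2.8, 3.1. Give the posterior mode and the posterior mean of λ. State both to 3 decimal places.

Σ times = 34.7. Posterior: Gamma(shape = 3.4+8 = 11.4, rate = 9.7+34.7 = 44.4).
Mode = (α−1)/β = 10.4/44.4 = 0.234.
Mean = α/β = 11.4/44.4 = 0.257.

λ_MAP = 0.234, E[λ|data] = 0.257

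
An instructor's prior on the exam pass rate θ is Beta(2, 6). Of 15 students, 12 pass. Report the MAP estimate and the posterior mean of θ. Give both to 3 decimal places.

Posterior: Beta(2+12, 6+3) = Beta(14, 9).
Mode = (14−1)/(14+9−2) = 13/21 = 0.619.
Mean = 14/(14+9) = 14/23 = 0.609.

MAP = 0.619; posterior mean = 0.609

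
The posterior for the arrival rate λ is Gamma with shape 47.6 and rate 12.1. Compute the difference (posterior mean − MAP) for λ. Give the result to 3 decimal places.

Mode = (α−1)/β = 46.6/12.1 = 3.851.
Mean = α/β = 47.6/12.1 = 3.934.
Difference = 3.934 − 3.851 = 0.083.
The posterior is right-skewed, so the mean exceeds the mode.

0.083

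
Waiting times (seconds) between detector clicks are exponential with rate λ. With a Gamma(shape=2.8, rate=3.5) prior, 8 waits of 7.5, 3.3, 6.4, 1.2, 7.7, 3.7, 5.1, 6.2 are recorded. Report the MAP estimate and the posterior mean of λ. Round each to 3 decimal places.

Σ times = 41.1. Posterior: Gamma(shape = 2.8+8 = 10.8, rate = 3.5+41.1 = 44.6).
Mode = (α−1)/β = 9.8/44.6 = 0.220.
Mean = α/β = 10.8/44.6 = 0.242.

MAP = 0.220, posterior mean = 0.242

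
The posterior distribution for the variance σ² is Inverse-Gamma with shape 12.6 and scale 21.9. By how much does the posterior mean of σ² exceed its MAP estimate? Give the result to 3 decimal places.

0.278

Mode = β/(α+1) = 21.9/13.6 = 1.610.
Mean = β/(α−1) = 21.9/11.6 = 1.888.
Difference = 1.888 − 1.610 = 0.278.
The mean is pulled above the mode by the posterior's right skew.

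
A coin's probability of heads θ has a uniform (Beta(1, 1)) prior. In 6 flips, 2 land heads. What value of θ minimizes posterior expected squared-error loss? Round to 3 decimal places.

Posterior: Beta(1+2, 1+4) = Beta(3, 5).
Mode = (3−1)/(3+5−2) = 2/6 = 0.333.
Mean = 3/(3+5) = 3/8 = 0.375.
Squared-error loss ⇒ the optimal estimator is the posterior mean.

0.375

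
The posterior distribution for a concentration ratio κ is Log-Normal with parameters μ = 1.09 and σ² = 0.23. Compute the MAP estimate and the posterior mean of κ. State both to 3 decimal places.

κ_MAP = 2.363, E[κ|data] = 3.337

Mode = exp(μ − σ²) = exp(0.86) = 2.363.
Mean = exp(μ + σ²/2) = exp(1.205) = 3.337.
The posterior is right-skewed, so the mean exceeds the mode.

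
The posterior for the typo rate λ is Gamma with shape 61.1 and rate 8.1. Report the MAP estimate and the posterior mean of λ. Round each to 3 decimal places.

MAP = 7.420; posterior mean = 7.543

Mode = (α−1)/β = 60.1/8.1 = 7.420.
Mean = α/β = 61.1/8.1 = 7.543.
Mean > mode: the posterior has a right tail.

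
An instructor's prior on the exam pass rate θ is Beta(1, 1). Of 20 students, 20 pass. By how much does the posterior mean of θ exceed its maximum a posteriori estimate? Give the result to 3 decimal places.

-0.045

Posterior: Beta(1+20, 1+0) = Beta(21, 1).
Since β = 1 ≤ 1 and α > 1, the Beta density is monotone increasing on [0,1]; the mode is at 1.
Mean = 21/(21+1) = 0.955.
Difference = 0.955 − 1.000 = -0.045.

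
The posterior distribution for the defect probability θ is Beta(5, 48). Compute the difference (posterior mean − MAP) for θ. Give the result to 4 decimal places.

Mode = (5−1)/(5+48−2) = 4/51 = 0.0784.
Mean = 5/(5+48) = 5/53 = 0.0943.
Difference = 0.0943 − 0.0784 = 0.0159.

0.0159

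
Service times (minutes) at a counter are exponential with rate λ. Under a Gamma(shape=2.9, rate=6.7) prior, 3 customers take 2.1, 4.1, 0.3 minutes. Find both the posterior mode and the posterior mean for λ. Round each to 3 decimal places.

λ_MAP = 0.371, E[λ|data] = 0.447

Σ times = 6.5. Posterior: Gamma(shape = 2.9+3 = 5.9, rate = 6.7+6.5 = 13.2).
Mode = (α−1)/β = 4.9/13.2 = 0.371.
Mean = α/β = 5.9/13.2 = 0.447.
Right-skewed posterior ⇒ mode < mean.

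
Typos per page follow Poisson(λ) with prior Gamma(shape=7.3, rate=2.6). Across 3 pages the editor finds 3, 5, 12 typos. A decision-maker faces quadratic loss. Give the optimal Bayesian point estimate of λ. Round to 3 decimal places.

4.875

Σ counts = 20. Posterior: Gamma(shape = 7.3+20 = 27.3, rate = 2.6+3 = 5.6).
Mode = (α−1)/β = 26.3/5.6 = 4.696.
Mean = α/β = 27.3/5.6 = 4.875.
Quadratic loss ⇒ the optimal estimator is the posterior mean.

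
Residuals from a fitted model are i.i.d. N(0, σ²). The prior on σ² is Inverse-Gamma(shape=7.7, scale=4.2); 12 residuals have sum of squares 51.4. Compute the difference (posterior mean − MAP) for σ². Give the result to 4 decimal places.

Posterior: Inverse-Gamma(shape = 7.7+12/2 = 13.7, scale = 4.2+51.4/2 = 29.9).
Mode = β/(α+1) = 29.9/14.7 = 2.0340.
Mean = β/(α−1) = 29.9/12.7 = 2.3543.
Difference = 2.3543 − 2.0340 = 0.3203.
Mean > mode: the posterior has a right tail.

0.3203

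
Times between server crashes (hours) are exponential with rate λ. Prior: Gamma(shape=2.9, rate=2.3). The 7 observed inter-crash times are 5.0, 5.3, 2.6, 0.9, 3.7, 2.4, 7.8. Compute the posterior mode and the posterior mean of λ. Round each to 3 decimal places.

Σ times = 27.7. Posterior: Gamma(shape = 2.9+7 = 9.9, rate = 2.3+27.7 = 30.0).
Mode = (α−1)/β = 8.9/30.0 = 0.297.
Mean = α/β = 9.9/30.0 = 0.330.
The mean is pulled above the mode by the posterior's right skew.

MAP = 0.297, posterior mean = 0.330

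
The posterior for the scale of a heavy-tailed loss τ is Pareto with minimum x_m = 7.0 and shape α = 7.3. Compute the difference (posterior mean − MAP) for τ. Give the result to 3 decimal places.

The Pareto density is strictly decreasing on [x_m, ∞), so the mode is x_m = 7.000.
Mean = α·x_m/(α−1) = 7.3·7.0/6.3 = 8.111.
Difference = 8.111 − 7.000 = 1.111.
The mean is pulled above the mode by the posterior's right skew.

1.111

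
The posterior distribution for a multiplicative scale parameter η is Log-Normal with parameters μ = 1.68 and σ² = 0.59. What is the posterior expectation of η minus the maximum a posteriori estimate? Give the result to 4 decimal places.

4.2323

Mode = exp(μ − σ²) = exp(1.09) = 2.9743.
Mean = exp(μ + σ²/2) = exp(1.975) = 7.2066.
Difference = 7.2066 − 2.9743 = 4.2323.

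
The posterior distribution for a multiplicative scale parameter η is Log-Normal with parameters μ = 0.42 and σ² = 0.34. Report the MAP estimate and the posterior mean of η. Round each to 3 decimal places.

Mode = exp(μ − σ²) = exp(0.08) = 1.083.
Mean = exp(μ + σ²/2) = exp(0.590) = 1.804.

η_MAP = 1.083, E[η|data] = 1.804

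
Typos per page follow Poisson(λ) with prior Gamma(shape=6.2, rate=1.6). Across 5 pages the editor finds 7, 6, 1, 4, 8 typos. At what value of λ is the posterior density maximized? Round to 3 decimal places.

4.727

Σ counts = 26. Posterior: Gamma(shape = 6.2+26 = 32.2, rate = 1.6+5 = 6.6).
Mode = (α−1)/β = 31.2/6.6 = 4.727.
Mean = α/β = 32.2/6.6 = 4.879.
This is the posterior mode — the MAP estimate.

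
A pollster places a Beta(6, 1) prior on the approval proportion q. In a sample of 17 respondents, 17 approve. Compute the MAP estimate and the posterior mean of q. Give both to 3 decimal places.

Posterior: Beta(6+17, 1+0) = Beta(23, 1).
Since β = 1 ≤ 1 and α > 1, the Beta density is monotone increasing on [0,1]; the mode is at 1.
Mean = 23/(23+1) = 0.958.

MAP: 1.000. Posterior mean: 0.958.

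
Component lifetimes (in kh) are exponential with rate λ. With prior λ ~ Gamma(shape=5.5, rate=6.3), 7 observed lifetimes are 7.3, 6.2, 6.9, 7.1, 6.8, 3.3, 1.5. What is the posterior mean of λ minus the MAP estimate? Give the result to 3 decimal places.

0.022

Σ times = 39.1. Posterior: Gamma(shape = 5.5+7 = 12.5, rate = 6.3+39.1 = 45.4).
Mode = (α−1)/β = 11.5/45.4 = 0.253.
Mean = α/β = 12.5/45.4 = 0.275.
Difference = 0.275 − 0.253 = 0.022.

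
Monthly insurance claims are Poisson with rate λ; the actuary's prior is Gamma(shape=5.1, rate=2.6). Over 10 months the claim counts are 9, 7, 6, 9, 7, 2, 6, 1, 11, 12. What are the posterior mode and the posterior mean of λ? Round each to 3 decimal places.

MAP = 5.881; posterior mean = 5.960

Σ counts = 70. Posterior: Gamma(shape = 5.1+70 = 75.1, rate = 2.6+10 = 12.6).
Mode = (α−1)/β = 74.1/12.6 = 5.881.
Mean = α/β = 75.1/12.6 = 5.960.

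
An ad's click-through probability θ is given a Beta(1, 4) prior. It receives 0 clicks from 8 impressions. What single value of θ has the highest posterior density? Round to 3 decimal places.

Posterior: Beta(1+0, 4+8) = Beta(1, 12).
Since α = 1 ≤ 1 and β > 1, the Beta density is monotone decreasing on [0,1]; the mode is at 0.
Mean = 1/(1+12) = 0.077.
This is the posterior mode — the MAP estimate.

0.000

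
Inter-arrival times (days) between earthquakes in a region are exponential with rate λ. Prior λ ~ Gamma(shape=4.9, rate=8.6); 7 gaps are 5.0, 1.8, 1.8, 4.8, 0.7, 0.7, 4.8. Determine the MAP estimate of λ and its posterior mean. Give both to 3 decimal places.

Σ times = 19.6. Posterior: Gamma(shape = 4.9+7 = 11.9, rate = 8.6+19.6 = 28.2).
Mode = (α−1)/β = 10.9/28.2 = 0.387.
Mean = α/β = 11.9/28.2 = 0.422.

MAP = 0.387, posterior mean = 0.422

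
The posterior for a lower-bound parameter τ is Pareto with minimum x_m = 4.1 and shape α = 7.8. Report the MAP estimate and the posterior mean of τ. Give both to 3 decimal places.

τ_MAP = 4.100, E[τ|data] = 4.703

The Pareto density is strictly decreasing on [x_m, ∞), so the mode is x_m = 4.100.
Mean = α·x_m/(α−1) = 7.8·4.1/6.8 = 4.703.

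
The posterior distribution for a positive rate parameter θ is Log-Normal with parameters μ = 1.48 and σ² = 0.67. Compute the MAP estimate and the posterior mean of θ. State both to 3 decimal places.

Mode = exp(μ − σ²) = exp(0.81) = 2.248.
Mean = exp(μ + σ²/2) = exp(1.815) = 6.141.

MAP = 2.248, posterior mean = 6.141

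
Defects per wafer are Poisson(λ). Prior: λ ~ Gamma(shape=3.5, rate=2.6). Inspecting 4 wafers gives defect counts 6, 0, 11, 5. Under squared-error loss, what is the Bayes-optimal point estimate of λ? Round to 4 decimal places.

3.8636

Σ counts = 22. Posterior: Gamma(shape = 3.5+22 = 25.5, rate = 2.6+4 = 6.6).
Mode = (α−1)/β = 24.5/6.6 = 3.7121.
Mean = α/β = 25.5/6.6 = 3.8636.
Squared-error loss ⇒ the optimal estimator is the posterior mean.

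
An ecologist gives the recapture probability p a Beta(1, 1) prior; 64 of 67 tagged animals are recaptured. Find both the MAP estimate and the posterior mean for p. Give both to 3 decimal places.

MAP = 0.955; posterior mean = 0.942

Posterior: Beta(1+64, 1+3) = Beta(65, 4).
Mode = (65−1)/(65+4−2) = 64/67 = 0.955.
Mean = 65/(65+4) = 65/69 = 0.942.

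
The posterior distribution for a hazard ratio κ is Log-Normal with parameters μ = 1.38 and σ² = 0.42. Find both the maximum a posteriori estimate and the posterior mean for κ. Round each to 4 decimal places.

MAP = 2.6117; posterior mean = 4.9037

Mode = exp(μ − σ²) = exp(0.96) = 2.6117.
Mean = exp(μ + σ²/2) = exp(1.590) = 4.9037.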